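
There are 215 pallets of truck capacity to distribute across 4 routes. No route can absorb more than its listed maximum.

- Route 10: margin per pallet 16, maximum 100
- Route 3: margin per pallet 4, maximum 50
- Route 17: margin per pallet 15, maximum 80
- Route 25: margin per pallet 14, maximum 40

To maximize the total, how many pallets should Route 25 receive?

35

Order the routes by margin per pallet: Route 10 16 > Route 17 15 > Route 25 14 > Route 3 4.
Route 10 takes 100 to reach its cap of 100 — 115 left.
Route 17: +80 to 80 (cap) — 35 left.
Route 25 has room for 40 but only 35 remain, so it gets 35.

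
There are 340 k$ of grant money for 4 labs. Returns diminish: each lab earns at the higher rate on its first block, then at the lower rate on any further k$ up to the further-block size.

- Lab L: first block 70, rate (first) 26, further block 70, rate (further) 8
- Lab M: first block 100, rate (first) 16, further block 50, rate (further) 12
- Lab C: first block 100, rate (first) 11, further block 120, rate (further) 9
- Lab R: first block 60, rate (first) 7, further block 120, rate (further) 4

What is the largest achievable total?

5300

Rank every tier by rate: Lab L/first 26 > Lab M/first 16 > Lab M/second 12 > Lab C/first 11 > Lab C/second 9 > Lab L/second 8 > Lab R/first 7 > Lab R/second 4.
Lab L first at 26: fill all 70 — 270 left.
Fill Lab M first block (100 at 16) — 170 left.
Fill Lab M second block (50 at 12) — 120 left.
Fill Lab C first block (100 at 11) — 20 left.
20 remain; put them into Lab C second at 9.
Total = 26×70 + 16×100 + 12×50 + 11×100 + 9×20 = 5300.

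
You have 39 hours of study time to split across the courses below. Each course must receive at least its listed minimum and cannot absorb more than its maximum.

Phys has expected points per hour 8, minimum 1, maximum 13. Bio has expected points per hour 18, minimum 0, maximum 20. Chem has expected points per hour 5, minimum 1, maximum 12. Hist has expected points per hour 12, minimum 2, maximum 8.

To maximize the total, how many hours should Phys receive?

Meeting every minimum uses 1+0+1+2 = 4 hours, leaving 35.
Highest expected points per hour first: Bio 18 > Hist 12 > Phys 8 > Chem 5.
Bio takes 20 more to reach its cap of 20 ; 15 left.
Give Hist 6 more to hit its cap of 8 ; 9 left.
Phys has room for 12 more but only 9 remain, so it gets 10.

10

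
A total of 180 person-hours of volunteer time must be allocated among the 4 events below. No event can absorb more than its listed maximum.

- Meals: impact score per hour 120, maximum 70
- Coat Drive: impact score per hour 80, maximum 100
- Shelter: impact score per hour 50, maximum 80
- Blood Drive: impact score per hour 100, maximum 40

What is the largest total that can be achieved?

Highest impact score per hour first: Meals 120 > Blood Drive 100 > Coat Drive 80 > Shelter 50.
Meals: +70 to 70 (cap) — 110 left.
Give Blood Drive 40 to hit its cap of 40 — 70 left.
Only 70 left; Coat Drive takes them to reach 70.
Total = 120×70 + 80×70 + 100×40 = 18000.

18000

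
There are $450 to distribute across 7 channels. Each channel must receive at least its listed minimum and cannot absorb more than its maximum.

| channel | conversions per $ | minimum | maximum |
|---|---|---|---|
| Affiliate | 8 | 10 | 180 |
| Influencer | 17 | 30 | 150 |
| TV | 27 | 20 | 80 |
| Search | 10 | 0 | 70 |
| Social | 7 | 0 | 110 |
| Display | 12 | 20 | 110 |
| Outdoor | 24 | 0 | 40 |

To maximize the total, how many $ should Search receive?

60

Meeting every minimum uses 10+30+20+0+0+20+0 = 80 $, leaving 370.
Highest conversions per $ first: TV 27 > Outdoor 24 > Influencer 17 > Display 12 > Search 10 > Affiliate 8 > Social 7.
Give TV 60 more to hit its cap of 80 ; 310 left.
Outdoor: +40 to 40 (cap) ; 270 left.
Influencer: +120 to 150 (cap) ; 150 left.
Display: +90 to 110 (cap) ; 60 left.
Search has room for 70 more but only 60 remain, so it gets 60.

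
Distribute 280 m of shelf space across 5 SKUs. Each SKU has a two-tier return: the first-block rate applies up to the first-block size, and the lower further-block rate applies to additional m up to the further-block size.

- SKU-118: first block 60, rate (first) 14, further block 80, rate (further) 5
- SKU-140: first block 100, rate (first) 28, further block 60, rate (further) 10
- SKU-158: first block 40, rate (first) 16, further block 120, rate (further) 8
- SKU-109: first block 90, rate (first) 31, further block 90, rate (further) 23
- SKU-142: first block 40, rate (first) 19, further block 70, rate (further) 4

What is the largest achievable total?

Order all 10 blocks by rate: SKU-109/first 31 > SKU-140/first 28 > SKU-109/second 23 > SKU-142/first 19 > SKU-158/first 16 > SKU-118/first 14 > SKU-140/second 10 > SKU-158/second 8 > SKU-118/second 5 > SKU-142/second 4.
Fill SKU-109 first block (90 at 31) ; 190 left.
SKU-140/first (28): +100 ; 90 left.
Fill SKU-109 second block (90 at 23) ; 0 left.
Total = 31×90 + 28×100 + 23×90 = 7660.

7660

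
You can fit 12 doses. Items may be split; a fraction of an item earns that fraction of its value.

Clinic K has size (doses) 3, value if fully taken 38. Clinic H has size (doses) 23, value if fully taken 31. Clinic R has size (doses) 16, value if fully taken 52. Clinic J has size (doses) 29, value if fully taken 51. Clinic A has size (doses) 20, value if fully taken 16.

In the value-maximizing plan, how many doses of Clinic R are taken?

9

Sort by value density: Clinic K 38/3≈12.7, Clinic R 52/16≈3.25, Clinic J 51/29≈1.76, Clinic H 31/23≈1.35, Clinic A 16/20≈0.8.
All 3 doses of Clinic K fit (value 38) → 9 remain.
9 doses left: a 9/16 share of Clinic R gives 52×9/16 = 29.25.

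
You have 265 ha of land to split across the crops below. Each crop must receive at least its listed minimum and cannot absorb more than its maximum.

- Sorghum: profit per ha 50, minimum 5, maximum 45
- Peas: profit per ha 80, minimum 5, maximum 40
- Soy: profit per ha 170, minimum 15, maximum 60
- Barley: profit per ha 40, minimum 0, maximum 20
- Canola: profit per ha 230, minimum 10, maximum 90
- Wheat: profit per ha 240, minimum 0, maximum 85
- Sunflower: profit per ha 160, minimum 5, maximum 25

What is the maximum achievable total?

55150

Meeting every minimum uses 5+5+15+0+10+0+5 = 40 ha, leaving 225.
Rank by profit per ha: Wheat 240 > Canola 230 > Soy 170 > Sunflower 160 > Peas 80 > Sorghum 50 > Barley 40.
Give Wheat 85 more to hit its cap of 85 → 140 left.
Give Canola 80 more to hit its cap of 90 → 60 left.
Soy: +45 to 60 (cap) → 15 left.
Sunflower: +15 (room for 20) → 20. Pool exhausted.
Total = 50×5 + 80×5 + 170×60 + 230×90 + 240×85 + 160×20 = 55150.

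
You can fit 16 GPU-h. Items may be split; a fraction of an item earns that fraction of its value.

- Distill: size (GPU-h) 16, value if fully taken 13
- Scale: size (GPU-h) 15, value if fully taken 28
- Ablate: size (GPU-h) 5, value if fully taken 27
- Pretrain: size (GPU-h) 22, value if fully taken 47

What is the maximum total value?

50.5

Sort by value density: Ablate 27/5≈5.4, Pretrain 47/22≈2.14, Scale 28/15≈1.87, Distill 13/16≈0.812.
Ablate: take in full, 5 GPU-h for value 27 — 11 left.
Only 11 GPU-h remain; take 11/22 of Pretrain for value 47×11/22 = 23.5.
Total value = 50.5.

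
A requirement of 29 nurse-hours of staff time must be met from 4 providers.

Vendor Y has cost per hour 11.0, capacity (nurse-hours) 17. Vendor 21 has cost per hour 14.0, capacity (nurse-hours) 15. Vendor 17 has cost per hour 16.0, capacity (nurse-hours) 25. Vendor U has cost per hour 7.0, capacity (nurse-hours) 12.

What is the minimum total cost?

Use providers in increasing cost order.
Vendor U at 7.0: take all 12 nurse-hours ; 17 still needed.
Take 17 from Vendor Y at 11.0 ; need 0 more.
Vendor 21, Vendor 17: unused.
Cost = 12×7.0 + 17×11.0 = 271.

271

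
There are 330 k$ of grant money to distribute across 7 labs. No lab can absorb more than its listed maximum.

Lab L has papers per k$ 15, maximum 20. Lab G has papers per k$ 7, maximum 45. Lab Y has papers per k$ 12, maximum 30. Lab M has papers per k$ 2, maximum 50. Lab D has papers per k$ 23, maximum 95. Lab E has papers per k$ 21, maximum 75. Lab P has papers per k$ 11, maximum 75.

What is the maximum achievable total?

5490

Highest papers per k$ first: Lab D 23 > Lab E 21 > Lab L 15 > Lab Y 12 > Lab P 11 > Lab G 7 > Lab M 2.
Give Lab D 95 to hit its cap of 95 ; 235 left.
Lab E takes 75 to reach its cap of 75 ; 160 left.
Give Lab L 20 to hit its cap of 20 ; 140 left.
Lab Y takes 30 to reach its cap of 30 ; 110 left.
Lab P: +75 to 75 (cap) ; 35 left.
Lab G has room for 45 but only 35 remain, so it gets 35.
Total = 15×20 + 7×35 + 12×30 + 23×95 + 21×75 + 11×75 = 5490.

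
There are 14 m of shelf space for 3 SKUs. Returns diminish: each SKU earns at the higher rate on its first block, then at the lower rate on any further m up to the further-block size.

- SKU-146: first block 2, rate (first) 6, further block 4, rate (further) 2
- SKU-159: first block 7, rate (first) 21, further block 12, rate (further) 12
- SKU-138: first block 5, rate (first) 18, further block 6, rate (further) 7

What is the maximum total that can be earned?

261

Treat each block as its own option and order by rate: SKU-159/first 21 > SKU-138/first 18 > SKU-159/second 12 > SKU-138/second 7 > SKU-146/first 6 > SKU-146/second 2.
SKU-159/first (21): +7 — 7 left.
SKU-138 first at 18: fill all 5 — 2 left.
2 remain; put them into SKU-159 second at 12.
Total = 21×7 + 18×5 + 12×2 = 261.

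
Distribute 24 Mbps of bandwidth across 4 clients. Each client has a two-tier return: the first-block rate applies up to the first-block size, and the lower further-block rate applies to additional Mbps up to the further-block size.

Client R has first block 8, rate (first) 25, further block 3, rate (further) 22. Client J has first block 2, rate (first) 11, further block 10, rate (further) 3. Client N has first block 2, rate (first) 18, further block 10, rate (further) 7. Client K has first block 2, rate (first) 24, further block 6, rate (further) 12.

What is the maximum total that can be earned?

Rank every tier by rate: Client R/first 25 > Client K/first 24 > Client R/second 22 > Client N/first 18 > Client K/second 12 > Client J/first 11 > Client N/second 7 > Client J/second 3.
Client R first at 25: fill all 8 → 16 left.
Client K/first (24): +2 → 14 left.
Client R second at 22: fill all 3 → 11 left.
Fill Client N first block (2 at 18) → 9 left.
Client K/second (12): +6 → 3 left.
Fill Client J first block (2 at 11) → 1 left.
Client N second at 7: only 1 left, fill 1.
Total = 25×8 + 24×2 + 22×3 + 18×2 + 12×6 + 11×2 + 7×1 = 451.

451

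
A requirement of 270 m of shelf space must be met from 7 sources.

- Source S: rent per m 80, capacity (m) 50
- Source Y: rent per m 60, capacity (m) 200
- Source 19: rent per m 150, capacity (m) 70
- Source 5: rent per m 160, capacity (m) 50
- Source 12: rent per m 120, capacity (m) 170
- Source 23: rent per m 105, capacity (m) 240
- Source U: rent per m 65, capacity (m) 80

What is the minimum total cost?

Use sources in increasing cost order.
Take 200 from Source Y at 60 → need 70 more.
Source U at 65: take 70 of its 80 → requirement met.
Source S, Source 23, Source 12, Source 19, Source 5: unused.
Cost = 200×60 + 70×65 = 16550.

16550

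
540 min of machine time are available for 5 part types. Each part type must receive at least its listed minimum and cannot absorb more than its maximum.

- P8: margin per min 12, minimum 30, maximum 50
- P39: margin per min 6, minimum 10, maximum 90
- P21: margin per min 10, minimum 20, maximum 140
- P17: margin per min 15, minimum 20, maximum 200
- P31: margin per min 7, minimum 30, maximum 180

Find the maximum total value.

Meeting every minimum uses 30+10+20+20+30 = 110 min, leaving 430.
Order the part types by margin per min: P17 15 > P8 12 > P21 10 > P31 7 > P39 6.
P17 takes 180 more to reach its cap of 200 ; 250 left.
P8: +20 to 50 (cap) ; 230 left.
P21 takes 120 more to reach its cap of 140 ; 110 left.
P31: +110 (room for 150) → 140. Pool exhausted.
Total = 12×50 + 6×10 + 10×140 + 15×200 + 7×140 = 6040.

6040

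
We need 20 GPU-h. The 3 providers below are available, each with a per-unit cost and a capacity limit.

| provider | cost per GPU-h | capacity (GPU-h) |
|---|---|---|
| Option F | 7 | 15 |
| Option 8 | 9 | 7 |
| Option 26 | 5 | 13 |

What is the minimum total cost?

Use providers in increasing cost order.
Option 26 (5): use full 13 — 7 GPU-h to go.
Option F (7): take the remaining 7 — done.
Option 8: unused.
Cost = 13×5 + 7×7 = 114.

114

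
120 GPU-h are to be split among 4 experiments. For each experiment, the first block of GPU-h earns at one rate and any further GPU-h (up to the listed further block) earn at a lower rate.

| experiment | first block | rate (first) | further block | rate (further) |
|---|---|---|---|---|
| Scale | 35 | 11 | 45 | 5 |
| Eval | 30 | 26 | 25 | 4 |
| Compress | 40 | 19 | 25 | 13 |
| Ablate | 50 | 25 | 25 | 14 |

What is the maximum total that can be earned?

2790

Rank every tier by rate: Eval/first 26 > Ablate/first 25 > Compress/first 19 > Ablate/second 14 > Compress/second 13 > Scale/first 11 > Scale/second 5 > Eval/second 4.
Fill Eval first block (30 at 26) → 90 left.
Ablate/first (25): +50 → 40 left.
Compress/first (19): +40 → 0 left.
Total = 26×30 + 25×50 + 19×40 = 2790.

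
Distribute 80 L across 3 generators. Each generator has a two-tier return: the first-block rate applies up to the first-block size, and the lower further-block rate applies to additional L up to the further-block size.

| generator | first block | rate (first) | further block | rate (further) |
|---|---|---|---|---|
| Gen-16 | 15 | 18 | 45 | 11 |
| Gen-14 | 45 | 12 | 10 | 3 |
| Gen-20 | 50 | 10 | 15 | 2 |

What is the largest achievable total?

Order all 6 blocks by rate: Gen-16/T1 18 > Gen-14/T1 12 > Gen-16/T2 11 > Gen-20/T1 10 > Gen-14/T2 3 > Gen-20/T2 2.
Gen-16 T1 at 18: fill all 15 → 65 left.
Gen-14 T1 at 12: fill all 45 → 20 left.
Gen-16 T2 at 11: only 20 left, fill 20.
Total = 18×15 + 12×45 + 11×20 = 1030.

1030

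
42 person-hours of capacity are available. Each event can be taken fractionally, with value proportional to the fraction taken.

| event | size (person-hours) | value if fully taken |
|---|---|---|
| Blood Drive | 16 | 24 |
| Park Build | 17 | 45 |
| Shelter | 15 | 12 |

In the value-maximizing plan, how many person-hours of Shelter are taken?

Best value per unit of size first: Park Build 45/17≈2.65, Blood Drive 24/16≈1.5, Shelter 12/15≈0.8.
Take all of Park Build (17 person-hours, value 45) → 25 person-hours left.
All 16 person-hours of Blood Drive fit (value 24) → 9 remain.
9 person-hours left: a 9/15 share of Shelter gives 12×9/15 = 7.2.

9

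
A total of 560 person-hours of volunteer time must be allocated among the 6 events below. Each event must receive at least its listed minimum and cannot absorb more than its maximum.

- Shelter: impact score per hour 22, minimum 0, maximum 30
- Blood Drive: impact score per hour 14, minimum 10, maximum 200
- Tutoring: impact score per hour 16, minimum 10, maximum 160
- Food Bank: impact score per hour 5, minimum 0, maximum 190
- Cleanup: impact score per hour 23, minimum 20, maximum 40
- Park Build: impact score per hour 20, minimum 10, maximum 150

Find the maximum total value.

Meeting every minimum uses 0+10+10+0+20+10 = 50 person-hours, leaving 510.
Highest impact score per hour first: Cleanup 23 > Shelter 22 > Park Build 20 > Tutoring 16 > Blood Drive 14 > Food Bank 5.
Give Cleanup 20 more to hit its cap of 40 — 490 left.
Shelter takes 30 more to reach its cap of 30 — 460 left.
Park Build takes 140 more to reach its cap of 150 — 320 left.
Tutoring takes 150 more to reach its cap of 160 — 170 left.
Blood Drive: +170 (room for 190) → 180. Pool exhausted.
Total = 22×30 + 14×180 + 16×160 + 23×40 + 20×150 = 9660.

9660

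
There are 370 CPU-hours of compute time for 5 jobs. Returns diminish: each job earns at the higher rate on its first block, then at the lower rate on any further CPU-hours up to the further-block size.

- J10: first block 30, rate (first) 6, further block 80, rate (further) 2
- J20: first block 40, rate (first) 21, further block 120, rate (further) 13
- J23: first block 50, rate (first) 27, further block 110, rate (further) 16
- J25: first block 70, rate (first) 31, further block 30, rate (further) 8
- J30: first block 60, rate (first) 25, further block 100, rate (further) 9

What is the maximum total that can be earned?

Treat each block as its own option and order by rate: J25/first 31 > J23/first 27 > J30/first 25 > J20/first 21 > J23/second 16 > J20/second 13 > J30/second 9 > J25/second 8 > J10/first 6 > J10/second 2.
J25/first (31): +70 — 300 left.
J23 first at 27: fill all 50 — 250 left.
Fill J30 first block (60 at 25) — 190 left.
J20 first at 21: fill all 40 — 150 left.
Fill J23 second block (110 at 16) — 40 left.
40 remain; put them into J20 second at 13.
Total = 31×70 + 27×50 + 25×60 + 21×40 + 16×110 + 13×40 = 8140.

8140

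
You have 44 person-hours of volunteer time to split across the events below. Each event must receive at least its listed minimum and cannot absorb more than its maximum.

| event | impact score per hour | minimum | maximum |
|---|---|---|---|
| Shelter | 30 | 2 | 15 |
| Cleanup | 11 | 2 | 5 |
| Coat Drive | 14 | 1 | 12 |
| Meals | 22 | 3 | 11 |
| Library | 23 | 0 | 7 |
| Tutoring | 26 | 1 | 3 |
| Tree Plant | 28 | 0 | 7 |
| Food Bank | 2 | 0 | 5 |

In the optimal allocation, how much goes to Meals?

Meeting every minimum uses 2+2+1+3+0+1+0+0 = 9 person-hours, leaving 35.
Rank by impact score per hour: Shelter 30 > Tree Plant 28 > Tutoring 26 > Library 23 > Meals 22 > Coat Drive 14 > Cleanup 11 > Food Bank 2.
Shelter: +13 to 15 (cap) → 22 left.
Tree Plant: +7 to 7 (cap) → 15 left.
Give Tutoring 2 more to hit its cap of 3 → 13 left.
Library: +7 to 7 (cap) → 6 left.
Only 6 left; Meals takes them to reach 9.

9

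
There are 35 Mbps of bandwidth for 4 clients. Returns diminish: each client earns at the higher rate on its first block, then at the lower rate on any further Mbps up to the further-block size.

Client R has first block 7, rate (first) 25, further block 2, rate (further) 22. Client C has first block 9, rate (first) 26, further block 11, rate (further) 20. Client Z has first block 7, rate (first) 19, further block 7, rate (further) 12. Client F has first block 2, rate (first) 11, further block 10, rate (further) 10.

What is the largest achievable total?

Order all 8 blocks by rate: Client C/T1 26 > Client R/T1 25 > Client R/T2 22 > Client C/T2 20 > Client Z/T1 19 > Client Z/T2 12 > Client F/T1 11 > Client F/T2 10.
Fill Client C T1 block (9 at 26) ; 26 left.
Client R T1 at 25: fill all 7 ; 19 left.
Client R T2 at 22: fill all 2 ; 17 left.
Client C/T2 (20): +11 ; 6 left.
Client Z/T1: +6 of 7 at 19; pool empty.
Total = 26×9 + 25×7 + 22×2 + 20×11 + 19×6 = 787.

787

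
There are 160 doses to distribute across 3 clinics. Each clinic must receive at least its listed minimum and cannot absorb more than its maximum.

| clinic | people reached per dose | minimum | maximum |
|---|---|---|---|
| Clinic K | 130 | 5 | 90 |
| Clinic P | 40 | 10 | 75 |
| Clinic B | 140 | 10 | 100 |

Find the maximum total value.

20900

Meeting every minimum uses 5+10+10 = 25 doses, leaving 135.
Rank by people reached per dose: Clinic B 140 > Clinic K 130 > Clinic P 40.
Clinic B: +90 to 100 (cap) ; 45 left.
Clinic K has room for 85 more but only 45 remain, so it gets 50.
Total = 130×50 + 40×10 + 140×100 = 20900.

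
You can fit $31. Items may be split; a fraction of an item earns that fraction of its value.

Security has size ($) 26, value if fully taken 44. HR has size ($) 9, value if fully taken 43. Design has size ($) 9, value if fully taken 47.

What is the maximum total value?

112

Best value per unit of size first: Design 47/9≈5.22, HR 43/9≈4.78, Security 44/26≈1.69.
Design: take in full, 9 $ for value 47 → 22 left.
All 9 $ of HR fit (value 43) → 13 remain.
Fill the last 13 $ with part of Security: 13/26 of it earns 22.
Total value = 112.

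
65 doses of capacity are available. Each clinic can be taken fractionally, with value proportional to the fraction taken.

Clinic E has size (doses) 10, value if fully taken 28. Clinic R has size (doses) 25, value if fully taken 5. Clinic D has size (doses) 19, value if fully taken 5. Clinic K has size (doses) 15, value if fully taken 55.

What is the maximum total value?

92.2

Best value per unit of size first: Clinic K 55/15≈3.67, Clinic E 28/10≈2.8, Clinic D 5/19≈0.263, Clinic R 5/25≈0.2.
Clinic K: take in full, 15 doses for value 55 → 50 left.
All 10 doses of Clinic E fit (value 28) → 40 remain.
All 19 doses of Clinic D fit (value 5) → 21 remain.
21 doses left: a 21/25 share of Clinic R gives 5×21/25 = 4.2.
Total value = 92.2.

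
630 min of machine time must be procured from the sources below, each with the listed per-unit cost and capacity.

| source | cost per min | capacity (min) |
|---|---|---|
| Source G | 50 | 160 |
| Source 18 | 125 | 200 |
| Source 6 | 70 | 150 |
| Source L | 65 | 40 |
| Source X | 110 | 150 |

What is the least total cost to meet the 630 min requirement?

53850

Fill from the cheapest source first.
Source G (50): use full 160 — 470 min to go.
Take 40 from Source L at 65 — need 430 more.
Take 150 from Source 6 at 70 — need 280 more.
Source X (110): use full 150 — 130 min to go.
Take 130 from Source 18 at 125 to finish.
Cost = 160×50 + 40×65 + 150×70 + 150×110 + 130×125 = 53850.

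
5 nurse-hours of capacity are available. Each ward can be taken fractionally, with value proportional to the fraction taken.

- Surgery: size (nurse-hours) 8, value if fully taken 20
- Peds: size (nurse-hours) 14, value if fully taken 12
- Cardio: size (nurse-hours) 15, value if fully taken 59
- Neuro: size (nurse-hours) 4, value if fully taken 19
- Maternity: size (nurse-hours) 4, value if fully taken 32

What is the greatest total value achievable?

Best value per unit of size first: Maternity 32/4≈8, Neuro 19/4≈4.75, Cardio 59/15≈3.93, Surgery 20/8≈2.5, Peds 12/14≈0.857.
Take all of Maternity (4 nurse-hours, value 32) ; 1 nurse-hours left.
Fill the last 1 nurse-hours with part of Neuro: 1/4 of it earns 4.75.
Total value = 36.75.

36.75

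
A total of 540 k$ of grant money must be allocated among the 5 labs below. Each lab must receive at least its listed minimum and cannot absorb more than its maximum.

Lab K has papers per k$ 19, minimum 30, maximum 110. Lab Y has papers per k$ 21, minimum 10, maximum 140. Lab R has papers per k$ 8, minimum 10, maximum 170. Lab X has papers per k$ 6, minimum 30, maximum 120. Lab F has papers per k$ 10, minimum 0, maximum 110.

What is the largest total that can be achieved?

7510

Meeting every minimum uses 30+10+10+30+0 = 80 k$, leaving 460.
Rank by papers per k$: Lab Y 21 > Lab K 19 > Lab F 10 > Lab R 8 > Lab X 6.
Give Lab Y 130 more to hit its cap of 140 — 330 left.
Lab K takes 80 more to reach its cap of 110 — 250 left.
Lab F: +110 to 110 (cap) — 140 left.
Only 140 left; Lab R takes them to reach 150.
Total = 19×110 + 21×140 + 8×150 + 6×30 + 10×110 = 7510.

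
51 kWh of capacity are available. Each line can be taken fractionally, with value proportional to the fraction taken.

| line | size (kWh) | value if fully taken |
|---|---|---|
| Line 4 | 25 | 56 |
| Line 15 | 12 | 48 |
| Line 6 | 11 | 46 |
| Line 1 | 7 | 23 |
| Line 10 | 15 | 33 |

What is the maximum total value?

164.04

Sort by value density: Line 6 46/11≈4.18, Line 15 48/12≈4, Line 1 23/7≈3.29, Line 4 56/25≈2.24, Line 10 33/15≈2.2.
Take all of Line 6 (11 kWh, value 46) — 40 kWh left.
Take all of Line 15 (12 kWh, value 48) — 28 kWh left.
Line 1: take in full, 7 kWh for value 23 — 21 left.
21 kWh left: a 21/25 share of Line 4 gives 56×21/25 = 47.04.
Total value = 164.04.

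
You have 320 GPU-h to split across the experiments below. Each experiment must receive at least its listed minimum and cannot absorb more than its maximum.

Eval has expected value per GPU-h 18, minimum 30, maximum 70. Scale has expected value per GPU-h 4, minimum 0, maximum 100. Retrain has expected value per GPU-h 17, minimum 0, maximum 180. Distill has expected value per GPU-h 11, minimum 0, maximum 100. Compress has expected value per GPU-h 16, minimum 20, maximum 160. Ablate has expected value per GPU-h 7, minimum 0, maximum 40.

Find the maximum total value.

5440

Meeting every minimum uses 30+0+0+0+20+0 = 50 GPU-h, leaving 270.
Highest expected value per GPU-h first: Eval 18 > Retrain 17 > Compress 16 > Distill 11 > Ablate 7 > Scale 4.
Eval takes 40 more to reach its cap of 70 — 230 left.
Retrain: +180 to 180 (cap) — 50 left.
Only 50 left; Compress takes them to reach 70.
Total = 18×70 + 17×180 + 16×70 = 5440.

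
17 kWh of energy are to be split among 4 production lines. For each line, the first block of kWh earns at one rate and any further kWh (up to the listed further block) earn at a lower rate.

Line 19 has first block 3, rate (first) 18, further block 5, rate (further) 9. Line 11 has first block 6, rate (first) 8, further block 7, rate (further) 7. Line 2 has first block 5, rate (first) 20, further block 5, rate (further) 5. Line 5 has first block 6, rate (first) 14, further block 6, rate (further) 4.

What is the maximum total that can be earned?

Treat each block as its own option and order by rate: Line 2/T1 20 > Line 19/T1 18 > Line 5/T1 14 > Line 19/T2 9 > Line 11/T1 8 > Line 11/T2 7 > Line 2/T2 5 > Line 5/T2 4.
Line 2/T1 (20): +5 → 12 left.
Line 19 T1 at 18: fill all 3 → 9 left.
Fill Line 5 T1 block (6 at 14) → 3 left.
Line 19/T2: +3 of 5 at 9; pool empty.
Total = 20×5 + 18×3 + 14×6 + 9×3 = 265.

265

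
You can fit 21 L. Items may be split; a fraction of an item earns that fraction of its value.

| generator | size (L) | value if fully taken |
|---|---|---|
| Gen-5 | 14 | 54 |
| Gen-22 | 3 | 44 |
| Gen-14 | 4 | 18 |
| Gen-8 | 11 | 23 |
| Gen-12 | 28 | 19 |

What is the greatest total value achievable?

Best value per unit of size first: Gen-22 44/3≈14.7, Gen-14 18/4≈4.5, Gen-5 54/14≈3.86, Gen-8 23/11≈2.09, Gen-12 19/28≈0.679.
All 3 L of Gen-22 fit (value 44) — 18 remain.
Take all of Gen-14 (4 L, value 18) — 14 L left.
Take all of Gen-5 (14 L, value 54) — 0 L left.
Total value = 116.

116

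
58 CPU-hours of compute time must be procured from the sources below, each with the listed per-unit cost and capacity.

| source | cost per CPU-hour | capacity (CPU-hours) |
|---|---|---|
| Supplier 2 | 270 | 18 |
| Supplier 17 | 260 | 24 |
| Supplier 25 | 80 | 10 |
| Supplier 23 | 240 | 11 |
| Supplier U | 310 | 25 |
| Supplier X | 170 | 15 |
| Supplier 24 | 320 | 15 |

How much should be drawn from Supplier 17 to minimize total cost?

22

Use sources in increasing cost order.
Supplier 25 (80): use full 10 ; 48 CPU-hours to go.
Take 15 from Supplier X at 170 ; need 33 more.
Take 11 from Supplier 23 at 240 ; need 22 more.
Supplier 17 at 260: take 22 of its 24 ; requirement met.
Supplier 2, Supplier U, Supplier 24: unused.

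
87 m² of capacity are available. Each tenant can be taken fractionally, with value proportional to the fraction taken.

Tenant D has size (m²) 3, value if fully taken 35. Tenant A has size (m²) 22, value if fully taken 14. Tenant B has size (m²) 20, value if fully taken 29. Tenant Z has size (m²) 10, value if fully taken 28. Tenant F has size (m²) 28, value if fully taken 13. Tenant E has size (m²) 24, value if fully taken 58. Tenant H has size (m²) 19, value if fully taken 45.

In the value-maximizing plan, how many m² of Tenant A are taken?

Best value per unit of size first: Tenant D 35/3≈11.7, Tenant Z 28/10≈2.8, Tenant E 58/24≈2.42, Tenant H 45/19≈2.37, Tenant B 29/20≈1.45, Tenant A 14/22≈0.636, Tenant F 13/28≈0.464.
Tenant D: take in full, 3 m² for value 35 — 84 left.
All 10 m² of Tenant Z fit (value 28) — 74 remain.
Tenant E: take in full, 24 m² for value 58 — 50 left.
Tenant H: take in full, 19 m² for value 45 — 31 left.
Tenant B: take in full, 20 m² for value 29 — 11 left.
11 m² left: a 11/22 share of Tenant A gives 14×11/22 = 7.

11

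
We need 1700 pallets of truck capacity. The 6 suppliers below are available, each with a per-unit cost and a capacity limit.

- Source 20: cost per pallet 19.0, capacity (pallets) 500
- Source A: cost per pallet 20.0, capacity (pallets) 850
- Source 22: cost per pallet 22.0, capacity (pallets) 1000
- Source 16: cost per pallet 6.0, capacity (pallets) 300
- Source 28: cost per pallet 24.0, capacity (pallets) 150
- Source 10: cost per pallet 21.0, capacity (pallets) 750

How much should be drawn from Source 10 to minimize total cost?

Use suppliers in increasing cost order.
Take 300 from Source 16 at 6.0 — need 1400 more.
Take 500 from Source 20 at 19.0 — need 900 more.
Source A (20.0): use full 850 — 50 pallets to go.
Source 10 (21.0): take the remaining 50 — done.
Source 22, Source 28: unused.

50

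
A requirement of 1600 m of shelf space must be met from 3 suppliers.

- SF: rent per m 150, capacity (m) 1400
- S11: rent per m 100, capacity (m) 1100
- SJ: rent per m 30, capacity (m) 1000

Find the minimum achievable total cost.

90000

Cheapest first:
Take 1000 from SJ at 30 — need 600 more.
Take 600 from S11 at 100 to finish.
SF: unused.
Cost = 1000×30 + 600×100 = 90000.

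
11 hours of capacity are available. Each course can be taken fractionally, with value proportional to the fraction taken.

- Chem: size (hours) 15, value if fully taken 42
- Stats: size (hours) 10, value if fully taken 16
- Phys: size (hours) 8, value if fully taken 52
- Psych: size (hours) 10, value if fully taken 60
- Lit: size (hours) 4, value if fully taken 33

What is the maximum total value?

Sort by value density: Lit 33/4≈8.25, Phys 52/8≈6.5, Psych 60/10≈6, Chem 42/15≈2.8, Stats 16/10≈1.6.
Lit: take in full, 4 hours for value 33 ; 7 left.
Only 7 hours remain; take 7/8 of Phys for value 52×7/8 = 45.5.
Total value = 78.5.

78.5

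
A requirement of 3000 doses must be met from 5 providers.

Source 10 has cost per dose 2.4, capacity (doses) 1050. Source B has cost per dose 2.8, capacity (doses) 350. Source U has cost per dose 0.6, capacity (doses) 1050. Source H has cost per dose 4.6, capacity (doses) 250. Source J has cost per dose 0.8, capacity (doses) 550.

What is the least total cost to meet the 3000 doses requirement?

4570

Fill from the cheapest provider first.
Source U at 0.6: take all 1050 doses — 1950 still needed.
Source J at 0.8: take all 550 doses — 1400 still needed.
Source 10 (2.4): use full 1050 — 350 doses to go.
Source B at 2.8: take all 350 doses — 0 still needed.
Source H: unused.
Cost = 1050×0.6 + 550×0.8 + 1050×2.4 + 350×2.8 = 4570.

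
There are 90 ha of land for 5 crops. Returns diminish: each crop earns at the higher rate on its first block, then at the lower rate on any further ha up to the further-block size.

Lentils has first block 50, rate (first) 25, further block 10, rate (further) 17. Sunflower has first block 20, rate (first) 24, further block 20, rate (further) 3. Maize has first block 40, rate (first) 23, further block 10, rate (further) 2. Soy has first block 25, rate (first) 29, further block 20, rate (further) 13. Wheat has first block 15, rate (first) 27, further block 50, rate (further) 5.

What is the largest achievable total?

Rank every tier by rate: Soy/tier1 29 > Wheat/tier1 27 > Lentils/tier1 25 > Sunflower/tier1 24 > Maize/tier1 23 > Lentils/tier2 17 > Soy/tier2 13 > Wheat/tier2 5 > Sunflower/tier2 3 > Maize/tier2 2.
Soy tier1 at 29: fill all 25 — 65 left.
Wheat tier1 at 27: fill all 15 — 50 left.
Lentils/tier1 (25): +50 — 0 left.
Total = 29×25 + 27×15 + 25×50 = 2380.

2380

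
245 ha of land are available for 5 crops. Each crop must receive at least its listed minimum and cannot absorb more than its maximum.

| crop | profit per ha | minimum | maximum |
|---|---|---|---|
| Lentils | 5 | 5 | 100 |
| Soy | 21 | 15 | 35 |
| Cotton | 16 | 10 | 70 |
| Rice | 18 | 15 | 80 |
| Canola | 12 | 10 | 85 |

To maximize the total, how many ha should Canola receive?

Meeting every minimum uses 5+15+10+15+10 = 55 ha, leaving 190.
Order the crops by profit per ha: Soy 21 > Rice 18 > Cotton 16 > Canola 12 > Lentils 5.
Soy: +20 to 35 (cap) → 170 left.
Give Rice 65 more to hit its cap of 80 → 105 left.
Give Cotton 60 more to hit its cap of 70 → 45 left.
Only 45 left; Canola takes them to reach 55.

55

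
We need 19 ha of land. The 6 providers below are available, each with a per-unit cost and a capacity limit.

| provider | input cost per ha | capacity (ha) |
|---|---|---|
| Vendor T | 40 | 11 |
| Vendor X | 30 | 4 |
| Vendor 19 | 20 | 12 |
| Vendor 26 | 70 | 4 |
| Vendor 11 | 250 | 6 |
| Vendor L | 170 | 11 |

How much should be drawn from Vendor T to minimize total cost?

3

Cheapest first:
Vendor 19 (20): use full 12 — 7 ha to go.
Vendor X (30): use full 4 — 3 ha to go.
Vendor T (40): take the remaining 3 — done.
Vendor 26, Vendor L, Vendor 11: unused.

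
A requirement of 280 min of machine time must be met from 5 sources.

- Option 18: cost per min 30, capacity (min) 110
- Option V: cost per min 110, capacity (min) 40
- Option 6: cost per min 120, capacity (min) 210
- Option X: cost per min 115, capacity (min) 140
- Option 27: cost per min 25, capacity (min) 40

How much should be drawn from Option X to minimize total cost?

Fill from the cheapest source first.
Option 27 (25): use full 40 — 240 min to go.
Option 18 (30): use full 110 — 130 min to go.
Option V (110): use full 40 — 90 min to go.
Option X at 115: take 90 of its 140 — requirement met.
Option 6: unused.

90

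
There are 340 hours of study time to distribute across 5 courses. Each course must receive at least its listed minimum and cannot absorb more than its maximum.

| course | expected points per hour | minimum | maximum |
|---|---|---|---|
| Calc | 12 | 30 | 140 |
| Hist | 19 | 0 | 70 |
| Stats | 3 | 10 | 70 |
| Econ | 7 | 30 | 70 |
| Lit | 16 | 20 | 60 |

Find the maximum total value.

4420

Meeting every minimum uses 30+0+10+30+20 = 90 hours, leaving 250.
Rank by expected points per hour: Hist 19 > Lit 16 > Calc 12 > Econ 7 > Stats 3.
Hist takes 70 more to reach its cap of 70 — 180 left.
Lit: +40 to 60 (cap) — 140 left.
Give Calc 110 more to hit its cap of 140 — 30 left.
Econ has room for 40 more but only 30 remain, so it gets 60.
Total = 12×140 + 19×70 + 3×10 + 7×60 + 16×60 = 4420.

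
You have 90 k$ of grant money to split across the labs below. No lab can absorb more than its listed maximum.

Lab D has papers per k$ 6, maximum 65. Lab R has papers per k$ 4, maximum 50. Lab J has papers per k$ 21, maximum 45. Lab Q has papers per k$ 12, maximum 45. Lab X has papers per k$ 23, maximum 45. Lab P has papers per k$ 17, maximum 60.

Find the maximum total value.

Rank by papers per k$: Lab X 23 > Lab J 21 > Lab P 17 > Lab Q 12 > Lab D 6 > Lab R 4.
Give Lab X 45 to hit its cap of 45 → 45 left.
Lab J takes 45 to reach its cap of 45 → 0 left.
Total = 21×45 + 23×45 = 1980.

1980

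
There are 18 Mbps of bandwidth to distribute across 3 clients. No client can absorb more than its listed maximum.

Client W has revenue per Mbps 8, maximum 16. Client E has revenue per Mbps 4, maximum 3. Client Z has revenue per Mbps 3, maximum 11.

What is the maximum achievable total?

136

Rank by revenue per Mbps: Client W 8 > Client E 4 > Client Z 3.
Client W: +16 to 16 (cap) — 2 left.
Client E: +2 (room for 3) → 2. Pool exhausted.
Total = 8×16 + 4×2 = 136.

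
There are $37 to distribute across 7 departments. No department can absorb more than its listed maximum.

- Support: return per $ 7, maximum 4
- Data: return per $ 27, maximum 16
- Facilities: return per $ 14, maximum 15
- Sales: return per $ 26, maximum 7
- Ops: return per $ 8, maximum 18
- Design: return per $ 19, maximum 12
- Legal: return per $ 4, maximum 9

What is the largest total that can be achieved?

Highest return per $ first: Data 27 > Sales 26 > Design 19 > Facilities 14 > Ops 8 > Support 7 > Legal 4.
Data takes 16 to reach its cap of 16 → 21 left.
Give Sales 7 to hit its cap of 7 → 14 left.
Design: +12 to 12 (cap) → 2 left.
Facilities has room for 15 but only 2 remain, so it gets 2.
Total = 27×16 + 14×2 + 26×7 + 19×12 = 870.

870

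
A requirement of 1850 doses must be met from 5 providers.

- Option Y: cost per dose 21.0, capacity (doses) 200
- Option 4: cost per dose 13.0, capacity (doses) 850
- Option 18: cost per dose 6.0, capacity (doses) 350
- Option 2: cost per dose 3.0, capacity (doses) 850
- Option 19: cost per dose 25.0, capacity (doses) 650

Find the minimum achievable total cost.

Fill from the cheapest provider first.
Option 2 (3.0): use full 850 — 1000 doses to go.
Option 18 at 6.0: take all 350 doses — 650 still needed.
Take 650 from Option 4 at 13.0 to finish.
Option Y, Option 19: unused.
Cost = 850×3.0 + 350×6.0 + 650×13.0 = 13100.

13100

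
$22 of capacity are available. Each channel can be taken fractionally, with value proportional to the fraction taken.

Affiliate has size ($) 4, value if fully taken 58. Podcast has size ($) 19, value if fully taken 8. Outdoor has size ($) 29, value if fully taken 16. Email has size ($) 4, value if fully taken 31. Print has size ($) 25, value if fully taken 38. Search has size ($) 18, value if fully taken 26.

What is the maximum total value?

110.28

Sort by value density: Affiliate 58/4≈14.5, Email 31/4≈7.75, Print 38/25≈1.52, Search 26/18≈1.44, Outdoor 16/29≈0.552, Podcast 8/19≈0.421.
Affiliate: take in full, 4 $ for value 58 ; 18 left.
Take all of Email (4 $, value 31) ; 14 $ left.
Fill the last 14 $ with part of Print: 14/25 of it earns 21.28.
Total value = 110.28.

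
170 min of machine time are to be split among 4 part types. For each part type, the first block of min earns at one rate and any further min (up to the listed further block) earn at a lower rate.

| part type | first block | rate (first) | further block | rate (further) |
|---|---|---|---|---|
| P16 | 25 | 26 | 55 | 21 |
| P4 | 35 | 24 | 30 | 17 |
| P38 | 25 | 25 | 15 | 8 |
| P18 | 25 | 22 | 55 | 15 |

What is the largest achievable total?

3905

Treat each block as its own option and order by rate: P16/tier1 26 > P38/tier1 25 > P4/tier1 24 > P18/tier1 22 > P16/tier2 21 > P4/tier2 17 > P18/tier2 15 > P38/tier2 8.
Fill P16 tier1 block (25 at 26) ; 145 left.
P38/tier1 (25): +25 ; 120 left.
Fill P4 tier1 block (35 at 24) ; 85 left.
P18 tier1 at 22: fill all 25 ; 60 left.
P16/tier2 (21): +55 ; 5 left.
5 remain; put them into P4 tier2 at 17.
Total = 26×25 + 25×25 + 24×35 + 22×25 + 21×55 + 17×5 = 3905.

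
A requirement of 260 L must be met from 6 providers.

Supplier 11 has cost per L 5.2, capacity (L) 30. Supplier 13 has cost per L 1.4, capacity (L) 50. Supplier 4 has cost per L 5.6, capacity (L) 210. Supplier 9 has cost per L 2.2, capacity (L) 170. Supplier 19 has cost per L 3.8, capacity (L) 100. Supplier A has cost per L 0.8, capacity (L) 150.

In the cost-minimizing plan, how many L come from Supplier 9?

60

Fill from the cheapest provider first.
Take 150 from Supplier A at 0.8 ; need 110 more.
Supplier 13 at 1.4: take all 50 L ; 60 still needed.
Take 60 from Supplier 9 at 2.2 to finish.
Supplier 19, Supplier 11, Supplier 4: unused.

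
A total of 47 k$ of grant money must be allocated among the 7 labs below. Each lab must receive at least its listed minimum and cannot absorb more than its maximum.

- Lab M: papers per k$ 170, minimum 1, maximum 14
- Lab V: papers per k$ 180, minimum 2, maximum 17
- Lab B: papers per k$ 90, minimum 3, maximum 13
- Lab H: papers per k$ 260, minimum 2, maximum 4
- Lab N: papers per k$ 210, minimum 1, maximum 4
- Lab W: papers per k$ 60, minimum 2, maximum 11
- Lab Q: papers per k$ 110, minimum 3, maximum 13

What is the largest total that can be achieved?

Meeting every minimum uses 1+2+3+2+1+2+3 = 14 k$, leaving 33.
Highest papers per k$ first: Lab H 260 > Lab N 210 > Lab V 180 > Lab M 170 > Lab Q 110 > Lab B 90 > Lab W 60.
Give Lab H 2 more to hit its cap of 4 — 31 left.
Give Lab N 3 more to hit its cap of 4 — 28 left.
Give Lab V 15 more to hit its cap of 17 — 13 left.
Lab M takes 13 more to reach its cap of 14 — 0 left.
Total = 170×14 + 180×17 + 90×3 + 260×4 + 210×4 + 60×2 + 110×3 = 8040.

8040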